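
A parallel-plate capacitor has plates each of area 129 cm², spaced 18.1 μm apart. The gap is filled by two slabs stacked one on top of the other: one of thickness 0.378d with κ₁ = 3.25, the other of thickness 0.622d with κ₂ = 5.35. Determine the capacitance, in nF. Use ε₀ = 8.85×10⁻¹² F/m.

A = 129 cm² = 1.29×10⁻² m².
Stacked slabs ⇒ two capacitors in series, each with the full plate area.
C₁ = κ₁ε₀A/d₁ = 3.25 × 8.85×10⁻¹² × 1.29×10⁻² / 6.84×10⁻⁶ = 5.42×10⁻⁸ F.
C₂ = κ₂ε₀A/d₂ = 5.35 × 8.85×10⁻¹² × 1.29×10⁻² / 1.13×10⁻⁵ = 5.43×10⁻⁸ F.
C = (1/C₁ + 1/C₂)⁻¹ = 2.71×10⁻⁸ F.

27.1 nF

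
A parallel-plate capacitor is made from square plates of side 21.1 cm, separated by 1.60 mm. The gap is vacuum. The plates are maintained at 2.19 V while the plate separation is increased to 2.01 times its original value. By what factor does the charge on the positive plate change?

Q₂/Q₁ ≈ 0.498

Battery connected ⇒ V is held fixed.
C₂ = 0.498 C₁ and Q = CV, so Q₂/Q₁ = C₂/C₁ = 0.498.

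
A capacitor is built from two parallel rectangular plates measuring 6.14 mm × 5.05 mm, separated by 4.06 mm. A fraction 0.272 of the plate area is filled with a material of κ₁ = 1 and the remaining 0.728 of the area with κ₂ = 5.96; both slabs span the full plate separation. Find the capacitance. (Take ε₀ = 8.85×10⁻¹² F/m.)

A = 6.14 × 5.05 mm² = 3.10×10⁻⁵ m².
Side-by-side slabs ⇒ two capacitors in parallel, each spanning the full gap.
C₁ = κ₁ε₀A₁/d = 1.00 × 8.85×10⁻¹² × 8.43×10⁻⁶ / 4.06×10⁻³ = 1.84×10⁻¹⁴ F.
C₂ = κ₂ε₀A₂/d = 5.96 × 8.85×10⁻¹² × 2.26×10⁻⁵ / 4.06×10⁻³ = 2.93×10⁻¹³ F.
C = C₁ + C₂ = 3.12×10⁻¹³ F.

C ≈ 3.12×10⁻¹³ F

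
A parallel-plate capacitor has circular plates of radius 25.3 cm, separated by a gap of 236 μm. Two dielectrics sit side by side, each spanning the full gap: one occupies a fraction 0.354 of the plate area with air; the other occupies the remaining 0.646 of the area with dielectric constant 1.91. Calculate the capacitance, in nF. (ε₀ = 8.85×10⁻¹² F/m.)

12.0 nF

A = π(25.3 cm)² = 0.201 m².
Side-by-side slabs ⇒ two capacitors in parallel, each spanning the full gap.
C₁ = κ₁ε₀A₁/d = 1.00 × 8.85×10⁻¹² × 7.12×10⁻² / 2.36×10⁻⁴ = 2.67×10⁻⁹ F.
C₂ = κ₂ε₀A₂/d = 1.91 × 8.85×10⁻¹² × 0.130 / 2.36×10⁻⁴ = 9.30×10⁻⁹ F.
C = C₁ + C₂ = 1.20×10⁻⁸ F.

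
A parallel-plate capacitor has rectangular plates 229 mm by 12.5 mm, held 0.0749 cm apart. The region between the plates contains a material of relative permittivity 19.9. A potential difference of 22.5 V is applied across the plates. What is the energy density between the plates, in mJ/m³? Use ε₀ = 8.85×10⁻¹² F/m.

E = V/d = 22.5 / 7.49×10⁻⁴ = 3.00×10⁴ V/m.
u = ½κε₀E² = ½ × 19.9 × 8.85×10⁻¹² × (3.00×10⁴)² = 7.95×10⁻² J/m³.

79.5 mJ/m³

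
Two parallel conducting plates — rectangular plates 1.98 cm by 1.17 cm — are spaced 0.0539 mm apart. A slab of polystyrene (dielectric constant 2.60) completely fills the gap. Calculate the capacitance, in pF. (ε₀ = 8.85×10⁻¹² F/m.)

A = 1.98 × 1.17 cm² = 2.32×10⁻⁴ m².
C = κε₀A/d = 2.60 × 8.85×10⁻¹² × 2.32×10⁻⁴ / 5.39×10⁻⁵ = 9.89×10⁻¹¹ F.

C ≈ 98.9 pF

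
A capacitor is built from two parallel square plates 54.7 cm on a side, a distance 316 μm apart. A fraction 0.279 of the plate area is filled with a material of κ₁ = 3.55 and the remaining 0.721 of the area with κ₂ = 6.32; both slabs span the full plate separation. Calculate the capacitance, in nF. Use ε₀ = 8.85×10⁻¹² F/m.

C ≈ 46.5 nF

A = (54.7 cm)² = 0.299 m².
Side-by-side slabs ⇒ two capacitors in parallel, each spanning the full gap.
C₁ = κ₁ε₀A₁/d = 3.55 × 8.85×10⁻¹² × 8.35×10⁻² / 3.16×10⁻⁴ = 8.30×10⁻⁹ F.
C₂ = κ₂ε₀A₂/d = 6.32 × 8.85×10⁻¹² × 0.216 / 3.16×10⁻⁴ = 3.82×10⁻⁸ F.
C = C₁ + C₂ = 4.65×10⁻⁸ F.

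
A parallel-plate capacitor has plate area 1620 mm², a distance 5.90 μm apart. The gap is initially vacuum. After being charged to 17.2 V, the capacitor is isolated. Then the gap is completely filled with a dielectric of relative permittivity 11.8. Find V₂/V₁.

Isolated ⇒ Q is held fixed.
C₂ = 11.8 C₁ and V = Q/C, so V₂/V₁ = C₁/C₂ = 0.0847.

V₂/V₁ ≈ 0.0847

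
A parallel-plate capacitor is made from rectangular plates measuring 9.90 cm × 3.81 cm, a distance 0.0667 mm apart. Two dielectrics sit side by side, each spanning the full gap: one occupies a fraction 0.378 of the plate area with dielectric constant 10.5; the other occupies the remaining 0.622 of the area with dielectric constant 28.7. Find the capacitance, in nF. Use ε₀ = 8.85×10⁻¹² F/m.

A = 9.90 × 3.81 cm² = 3.77×10⁻³ m².
Side-by-side slabs ⇒ two capacitors in parallel, each spanning the full gap.
C₁ = κ₁ε₀A₁/d = 10.5 × 8.85×10⁻¹² × 1.43×10⁻³ / 6.67×10⁻⁵ = 1.99×10⁻⁹ F.
C₂ = κ₂ε₀A₂/d = 28.7 × 8.85×10⁻¹² × 2.35×10⁻³ / 6.67×10⁻⁵ = 8.93×10⁻⁹ F.
C = C₁ + C₂ = 1.09×10⁻⁸ F.

C ≈ 10.9 nF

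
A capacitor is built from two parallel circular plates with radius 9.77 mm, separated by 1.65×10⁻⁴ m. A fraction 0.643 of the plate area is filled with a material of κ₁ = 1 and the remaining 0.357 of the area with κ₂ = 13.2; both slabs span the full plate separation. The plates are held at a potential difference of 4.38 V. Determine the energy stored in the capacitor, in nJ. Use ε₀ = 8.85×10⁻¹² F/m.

U ≈ 0.826 nJ

A = π(9.77 mm)² = 3.00×10⁻⁴ m².
Side-by-side slabs ⇒ two capacitors in parallel, each spanning the full gap.
C₁ = κ₁ε₀A₁/d = 1.00 × 8.85×10⁻¹² × 1.93×10⁻⁴ / 1.65×10⁻⁴ = 1.03×10⁻¹¹ F.
C₂ = κ₂ε₀A₂/d = 13.2 × 8.85×10⁻¹² × 1.07×10⁻⁴ / 1.65×10⁻⁴ = 7.58×10⁻¹¹ F.
C = C₁ + C₂ = 8.61×10⁻¹¹ F.
U = ½CV² = ½ × 8.61×10⁻¹¹ × (4.38)² = 8.26×10⁻¹⁰ J.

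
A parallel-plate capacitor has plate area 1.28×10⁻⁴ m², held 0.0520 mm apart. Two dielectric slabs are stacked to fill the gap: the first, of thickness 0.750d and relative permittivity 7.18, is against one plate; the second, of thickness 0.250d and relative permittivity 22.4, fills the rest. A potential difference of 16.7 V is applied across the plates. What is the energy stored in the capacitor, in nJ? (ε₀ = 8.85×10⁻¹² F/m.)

26.3 nJ

Stacked slabs ⇒ two capacitors in series, each with the full plate area.
C₁ = κ₁ε₀A/d₁ = 7.18 × 8.85×10⁻¹² × 1.28×10⁻⁴ / 3.90×10⁻⁵ = 2.09×10⁻¹⁰ F.
C₂ = κ₂ε₀A/d₂ = 22.4 × 8.85×10⁻¹² × 1.28×10⁻⁴ / 1.30×10⁻⁵ = 1.95×10⁻⁹ F.
C = (1/C₁ + 1/C₂)⁻¹ = 1.88×10⁻¹⁰ F.
U = ½CV² = ½ × 1.88×10⁻¹⁰ × (16.7)² = 2.63×10⁻⁸ J.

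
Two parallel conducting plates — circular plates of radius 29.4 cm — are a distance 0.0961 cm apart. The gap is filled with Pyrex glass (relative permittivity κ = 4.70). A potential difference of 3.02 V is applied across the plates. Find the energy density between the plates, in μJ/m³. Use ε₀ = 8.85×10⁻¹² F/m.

E = V/d = 3.02 / 9.61×10⁻⁴ = 3.14×10³ V/m.
u = ½κε₀E² = ½ × 4.70 × 8.85×10⁻¹² × (3.14×10³)² = 2.05×10⁻⁴ J/m³.

205 μJ/m³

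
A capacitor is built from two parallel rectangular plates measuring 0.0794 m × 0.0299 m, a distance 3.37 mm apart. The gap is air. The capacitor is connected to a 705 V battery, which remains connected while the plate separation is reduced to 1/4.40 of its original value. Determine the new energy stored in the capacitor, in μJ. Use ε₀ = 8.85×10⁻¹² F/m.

6.82 μJ

A = 0.0794 × 0.0299 m² = 2.37×10⁻³ m².
Initially C₁ = ε₀A/d = 8.85×10⁻¹² × 2.37×10⁻³ / 3.37×10⁻³ = 6.23×10⁻¹² F.
U₁ = 1.55×10⁻⁶ J.
Battery connected ⇒ V is held fixed. C₂ = 4.40 C₁ and U = ½CV², so U₂/U₁ = C₂/C₁ = 4.40.
U₂ = 4.40 × 1.55×10⁻⁶ = 6.82×10⁻⁶ J.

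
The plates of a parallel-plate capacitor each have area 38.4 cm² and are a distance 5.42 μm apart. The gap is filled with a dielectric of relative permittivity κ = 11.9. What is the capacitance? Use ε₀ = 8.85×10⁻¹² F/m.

A = 38.4 cm² = 3.84×10⁻³ m².
C = κε₀A/d = 11.9 × 8.85×10⁻¹² × 3.84×10⁻³ / 5.42×10⁻⁶ = 7.46×10⁻⁸ F.

74.6 nF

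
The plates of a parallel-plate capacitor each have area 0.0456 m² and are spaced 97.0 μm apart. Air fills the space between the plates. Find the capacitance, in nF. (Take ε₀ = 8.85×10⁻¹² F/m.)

4.16 nF

C = ε₀A/d = 8.85×10⁻¹² × 4.56×10⁻² / 9.70×10⁻⁵ = 4.16×10⁻⁹ F.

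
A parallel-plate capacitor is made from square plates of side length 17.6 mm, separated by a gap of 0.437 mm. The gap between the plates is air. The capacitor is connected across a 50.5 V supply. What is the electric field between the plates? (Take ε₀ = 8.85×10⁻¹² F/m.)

116 V/mm

E = V/d = 50.5 / 4.37×10⁻⁴ = 1.16×10⁵ V/m.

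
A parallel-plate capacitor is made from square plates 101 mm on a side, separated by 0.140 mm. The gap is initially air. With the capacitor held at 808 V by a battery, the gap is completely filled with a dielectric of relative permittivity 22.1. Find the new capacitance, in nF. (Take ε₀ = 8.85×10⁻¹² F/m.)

A = (101 mm)² = 1.02×10⁻² m².
Initially C₁ = ε₀A/d = 8.85×10⁻¹² × 1.02×10⁻² / 1.40×10⁻⁴ = 6.45×10⁻¹⁰ F.
C = κε₀A/d scales with κ, so C₂/C₁ = κ = 22.1.
C₂ = 22.1 × 6.45×10⁻¹⁰ = 1.43×10⁻⁸ F.

C ≈ 14.3 nF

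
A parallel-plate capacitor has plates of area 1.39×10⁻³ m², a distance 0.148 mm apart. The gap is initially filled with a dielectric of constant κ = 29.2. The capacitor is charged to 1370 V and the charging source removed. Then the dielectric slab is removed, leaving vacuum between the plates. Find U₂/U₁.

Isolated ⇒ Q is held fixed.
C₂ = 0.0342 C₁ and U = Q²/(2C), so U₂/U₁ = C₁/C₂ = 29.2.

U₂/U₁ ≈ 29.2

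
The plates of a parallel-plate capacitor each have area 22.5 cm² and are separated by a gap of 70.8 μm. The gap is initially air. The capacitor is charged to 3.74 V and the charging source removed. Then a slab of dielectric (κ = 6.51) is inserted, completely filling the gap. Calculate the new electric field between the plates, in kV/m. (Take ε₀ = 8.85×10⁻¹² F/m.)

A = 22.5 cm² = 2.25×10⁻³ m².
Initially C₁ = ε₀A/d = 8.85×10⁻¹² × 2.25×10⁻³ / 7.08×10⁻⁵ = 2.81×10⁻¹⁰ F.
E₁ = 5.28×10⁴ V/m.
Isolated ⇒ Q is held fixed. V₂ = Q/C₂ = V₁/6.51; E = V/d, so E₂/E₁ = (V₂/V₁)(d₁/d₂) = 0.154.
E₂ = 0.154 × 5.28×10⁴ = 8.11×10³ V/m.

E ≈ 8.11 kV/m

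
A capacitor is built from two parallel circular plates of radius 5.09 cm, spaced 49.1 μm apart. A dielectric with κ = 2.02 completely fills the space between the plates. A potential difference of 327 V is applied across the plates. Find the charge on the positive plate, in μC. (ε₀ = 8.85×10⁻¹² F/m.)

0.969 μC

A = π(5.09 cm)² = 8.14×10⁻³ m².
C = κε₀A/d = 2.02 × 8.85×10⁻¹² × 8.14×10⁻³ / 4.91×10⁻⁵ = 2.96×10⁻⁹ F.
Q = CV = 2.96×10⁻⁹ × 327 = 9.69×10⁻⁷ C.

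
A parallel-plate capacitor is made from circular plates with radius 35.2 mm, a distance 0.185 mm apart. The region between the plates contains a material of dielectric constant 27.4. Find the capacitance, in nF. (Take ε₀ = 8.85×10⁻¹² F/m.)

C ≈ 5.10 nF

A = π(35.2 mm)² = 3.89×10⁻³ m².
C = κε₀A/d = 27.4 × 8.85×10⁻¹² × 3.89×10⁻³ / 1.85×10⁻⁴ = 5.10×10⁻⁹ F.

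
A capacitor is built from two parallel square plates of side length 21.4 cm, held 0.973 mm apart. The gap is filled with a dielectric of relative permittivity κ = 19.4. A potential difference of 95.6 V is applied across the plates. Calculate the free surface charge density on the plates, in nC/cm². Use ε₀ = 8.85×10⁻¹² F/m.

A = (21.4 cm)² = 4.58×10⁻² m².
C = κε₀A/d = 19.4 × 8.85×10⁻¹² × 4.58×10⁻² / 9.73×10⁻⁴ = 8.08×10⁻⁹ F.
σ = Q/A = CV/A = 8.08×10⁻⁹ × 95.6 / 4.58×10⁻² = 1.69×10⁻⁵ C/m².

σ ≈ 1.69 nC/cm²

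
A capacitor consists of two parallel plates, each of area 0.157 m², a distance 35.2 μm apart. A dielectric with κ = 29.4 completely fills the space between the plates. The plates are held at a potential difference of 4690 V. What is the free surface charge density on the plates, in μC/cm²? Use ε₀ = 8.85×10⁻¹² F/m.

C = κε₀A/d = 29.4 × 8.85×10⁻¹² × 0.157 / 3.52×10⁻⁵ = 1.16×10⁻⁶ F.
σ = Q/A = CV/A = 1.16×10⁻⁶ × 4690 / 0.157 = 3.47×10⁻² C/m².

σ ≈ 3.47 μC/cm²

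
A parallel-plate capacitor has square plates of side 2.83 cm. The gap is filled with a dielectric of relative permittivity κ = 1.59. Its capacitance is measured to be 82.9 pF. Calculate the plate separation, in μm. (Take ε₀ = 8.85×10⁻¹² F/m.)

A = (2.83 cm)² = 8.01×10⁻⁴ m².
d = κε₀A/C = 1.59 × 8.85×10⁻¹² × 8.01×10⁻⁴ / 8.29×10⁻¹¹ = 1.36×10⁻⁴ m.

d ≈ 136 μm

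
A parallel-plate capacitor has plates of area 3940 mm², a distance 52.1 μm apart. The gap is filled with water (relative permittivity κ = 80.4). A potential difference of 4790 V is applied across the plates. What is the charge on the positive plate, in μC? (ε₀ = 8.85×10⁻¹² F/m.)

A = 3940 mm² = 3.94×10⁻³ m².
C = κε₀A/d = 80.4 × 8.85×10⁻¹² × 3.94×10⁻³ / 5.21×10⁻⁵ = 5.38×10⁻⁸ F.
Q = CV = 5.38×10⁻⁸ × 4790 = 2.58×10⁻⁴ C.

Q ≈ 258 μC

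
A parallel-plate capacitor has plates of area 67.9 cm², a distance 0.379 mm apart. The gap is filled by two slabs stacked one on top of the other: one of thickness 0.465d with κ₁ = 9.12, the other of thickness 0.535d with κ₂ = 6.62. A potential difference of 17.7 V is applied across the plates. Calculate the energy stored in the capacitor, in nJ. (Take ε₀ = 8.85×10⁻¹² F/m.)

188 nJ

A = 67.9 cm² = 6.79×10⁻³ m².
Stacked slabs ⇒ two capacitors in series, each with the full plate area.
C₁ = κ₁ε₀A/d₁ = 9.12 × 8.85×10⁻¹² × 6.79×10⁻³ / 1.76×10⁻⁴ = 3.11×10⁻⁹ F.
C₂ = κ₂ε₀A/d₂ = 6.62 × 8.85×10⁻¹² × 6.79×10⁻³ / 2.03×10⁻⁴ = 1.96×10⁻⁹ F.
C = (1/C₁ + 1/C₂)⁻¹ = 1.20×10⁻⁹ F.
U = ½CV² = ½ × 1.20×10⁻⁹ × (17.7)² = 1.88×10⁻⁷ J.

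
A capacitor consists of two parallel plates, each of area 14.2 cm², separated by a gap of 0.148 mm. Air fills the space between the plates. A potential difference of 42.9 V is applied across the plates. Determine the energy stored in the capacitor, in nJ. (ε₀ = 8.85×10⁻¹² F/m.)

A = 14.2 cm² = 1.42×10⁻³ m².
C = ε₀A/d = 8.85×10⁻¹² × 1.42×10⁻³ / 1.48×10⁻⁴ = 8.49×10⁻¹¹ F.
U = ½CV² = ½ × 8.49×10⁻¹¹ × (42.9)² = 7.81×10⁻⁸ J.

78.1 nJ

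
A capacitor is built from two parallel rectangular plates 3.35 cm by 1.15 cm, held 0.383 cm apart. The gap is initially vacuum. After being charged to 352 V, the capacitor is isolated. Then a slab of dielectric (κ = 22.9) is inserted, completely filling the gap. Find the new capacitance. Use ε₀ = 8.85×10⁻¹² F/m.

20.4 pF

A = 3.35 × 1.15 cm² = 3.85×10⁻⁴ m².
Initially C₁ = ε₀A/d = 8.85×10⁻¹² × 3.85×10⁻⁴ / 3.83×10⁻³ = 8.90×10⁻¹³ F.
C = κε₀A/d scales with κ, so C₂/C₁ = κ = 22.9.
C₂ = 22.9 × 8.90×10⁻¹³ = 2.04×10⁻¹¹ F.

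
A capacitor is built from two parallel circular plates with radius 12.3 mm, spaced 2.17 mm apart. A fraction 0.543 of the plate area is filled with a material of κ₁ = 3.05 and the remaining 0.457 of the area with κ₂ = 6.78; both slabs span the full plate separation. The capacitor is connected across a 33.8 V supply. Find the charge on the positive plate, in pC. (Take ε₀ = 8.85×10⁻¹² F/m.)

Q ≈ 312 pC

A = π(12.3 mm)² = 4.75×10⁻⁴ m².
Side-by-side slabs ⇒ two capacitors in parallel, each spanning the full gap.
C₁ = κ₁ε₀A₁/d = 3.05 × 8.85×10⁻¹² × 2.58×10⁻⁴ / 2.17×10⁻³ = 3.21×10⁻¹² F.
C₂ = κ₂ε₀A₂/d = 6.78 × 8.85×10⁻¹² × 2.17×10⁻⁴ / 2.17×10⁻³ = 6.01×10⁻¹² F.
C = C₁ + C₂ = 9.22×10⁻¹² F.
Q = CV = 9.22×10⁻¹² × 33.8 = 3.12×10⁻¹⁰ C.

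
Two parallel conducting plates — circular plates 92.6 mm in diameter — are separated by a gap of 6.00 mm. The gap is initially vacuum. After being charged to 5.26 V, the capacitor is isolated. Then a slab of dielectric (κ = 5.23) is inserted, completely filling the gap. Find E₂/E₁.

Isolated ⇒ Q is held fixed.
V₂ = Q/C₂ = V₁/5.23; E = V/d, so E₂/E₁ = (V₂/V₁)(d₁/d₂) = 0.191.

E₂/E₁ ≈ 0.191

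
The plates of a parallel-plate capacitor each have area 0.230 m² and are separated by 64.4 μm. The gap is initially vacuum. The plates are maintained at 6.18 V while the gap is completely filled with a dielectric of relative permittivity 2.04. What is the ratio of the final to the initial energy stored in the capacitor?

Battery connected ⇒ V is held fixed.
C₂ = 2.04 C₁ and U = ½CV², so U₂/U₁ = C₂/C₁ = 2.04.

U₂/U₁ ≈ 2.04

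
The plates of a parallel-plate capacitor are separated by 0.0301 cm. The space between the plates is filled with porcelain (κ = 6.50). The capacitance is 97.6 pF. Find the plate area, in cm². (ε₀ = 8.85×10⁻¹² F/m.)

A = Cd/(κε₀) = 9.76×10⁻¹¹ × 3.01×10⁻⁴ / (6.50 × 8.85×10⁻¹²) = 5.11×10⁻⁴ m².

5.11 cm²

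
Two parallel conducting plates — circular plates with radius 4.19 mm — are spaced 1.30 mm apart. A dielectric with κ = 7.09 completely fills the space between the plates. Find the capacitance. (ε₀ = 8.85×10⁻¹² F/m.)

A = π(4.19 mm)² = 5.52×10⁻⁵ m².
C = κε₀A/d = 7.09 × 8.85×10⁻¹² × 5.52×10⁻⁵ / 1.30×10⁻³ = 2.66×10⁻¹² F.

C ≈ 2.66 pF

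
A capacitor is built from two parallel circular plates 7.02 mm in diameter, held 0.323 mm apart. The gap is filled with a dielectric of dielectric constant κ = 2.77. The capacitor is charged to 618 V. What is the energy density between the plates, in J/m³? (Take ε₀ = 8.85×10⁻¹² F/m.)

E = V/d = 618 / 3.23×10⁻⁴ = 1.91×10⁶ V/m.
u = ½κε₀E² = ½ × 2.77 × 8.85×10⁻¹² × (1.91×10⁶)² = 44.9 J/m³.

u ≈ 44.9 J/m³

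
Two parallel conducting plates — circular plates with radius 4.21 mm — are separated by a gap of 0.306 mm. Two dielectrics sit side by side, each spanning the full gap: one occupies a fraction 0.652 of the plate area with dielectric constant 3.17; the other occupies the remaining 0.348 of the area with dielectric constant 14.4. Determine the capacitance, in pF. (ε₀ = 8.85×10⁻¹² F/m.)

A = π(4.21 mm)² = 5.57×10⁻⁵ m².
Side-by-side slabs ⇒ two capacitors in parallel, each spanning the full gap.
C₁ = κ₁ε₀A₁/d = 3.17 × 8.85×10⁻¹² × 3.63×10⁻⁵ / 3.06×10⁻⁴ = 3.33×10⁻¹² F.
C₂ = κ₂ε₀A₂/d = 14.4 × 8.85×10⁻¹² × 1.94×10⁻⁵ / 3.06×10⁻⁴ = 8.07×10⁻¹² F.
C = C₁ + C₂ = 1.14×10⁻¹¹ F.

11.4 pF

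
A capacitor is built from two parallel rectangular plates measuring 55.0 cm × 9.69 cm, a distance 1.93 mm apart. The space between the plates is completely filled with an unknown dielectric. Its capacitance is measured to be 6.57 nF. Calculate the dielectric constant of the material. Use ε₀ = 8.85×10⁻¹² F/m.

κ ≈ 26.9

A = 55.0 × 9.69 cm² = 5.33×10⁻² m².
κ = Cd/(ε₀A) = 6.57×10⁻⁹ × 1.93×10⁻³ / (8.85×10⁻¹² × 5.33×10⁻²) = 26.9.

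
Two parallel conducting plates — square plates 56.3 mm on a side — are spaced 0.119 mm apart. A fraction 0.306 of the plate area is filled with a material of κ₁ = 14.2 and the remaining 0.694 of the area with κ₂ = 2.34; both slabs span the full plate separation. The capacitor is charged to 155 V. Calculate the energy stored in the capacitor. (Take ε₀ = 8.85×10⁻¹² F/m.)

U ≈ 16.9 μJ

A = (56.3 mm)² = 3.17×10⁻³ m².
Side-by-side slabs ⇒ two capacitors in parallel, each spanning the full gap.
C₁ = κ₁ε₀A₁/d = 14.2 × 8.85×10⁻¹² × 9.70×10⁻⁴ / 1.19×10⁻⁴ = 1.02×10⁻⁹ F.
C₂ = κ₂ε₀A₂/d = 2.34 × 8.85×10⁻¹² × 2.20×10⁻³ / 1.19×10⁻⁴ = 3.83×10⁻¹⁰ F.
C = C₁ + C₂ = 1.41×10⁻⁹ F.
U = ½CV² = ½ × 1.41×10⁻⁹ × (155)² = 1.69×10⁻⁵ J.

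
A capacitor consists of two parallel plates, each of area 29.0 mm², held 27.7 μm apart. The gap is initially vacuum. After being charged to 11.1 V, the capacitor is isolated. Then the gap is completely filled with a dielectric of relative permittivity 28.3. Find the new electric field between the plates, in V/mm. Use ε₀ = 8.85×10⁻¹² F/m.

A = 29.0 mm² = 2.90×10⁻⁵ m².
Initially C₁ = ε₀A/d = 8.85×10⁻¹² × 2.90×10⁻⁵ / 2.77×10⁻⁵ = 9.27×10⁻¹² F.
E₁ = 4.01×10⁵ V/m.
Isolated ⇒ Q is held fixed. V₂ = Q/C₂ = V₁/28.3; E = V/d, so E₂/E₁ = (V₂/V₁)(d₁/d₂) = 0.0353.
E₂ = 0.0353 × 4.01×10⁵ = 1.42×10⁴ V/m.

E ≈ 14.2 V/mm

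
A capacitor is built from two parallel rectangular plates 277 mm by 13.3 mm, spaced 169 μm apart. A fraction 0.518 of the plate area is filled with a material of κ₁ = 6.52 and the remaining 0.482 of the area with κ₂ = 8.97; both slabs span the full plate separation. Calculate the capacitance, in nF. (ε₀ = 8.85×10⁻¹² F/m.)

C ≈ 1.49 nF

A = 277 × 13.3 mm² = 3.68×10⁻³ m².
Side-by-side slabs ⇒ two capacitors in parallel, each spanning the full gap.
C₁ = κ₁ε₀A₁/d = 6.52 × 8.85×10⁻¹² × 1.91×10⁻³ / 1.69×10⁻⁴ = 6.52×10⁻¹⁰ F.
C₂ = κ₂ε₀A₂/d = 8.97 × 8.85×10⁻¹² × 1.78×10⁻³ / 1.69×10⁻⁴ = 8.34×10⁻¹⁰ F.
C = C₁ + C₂ = 1.49×10⁻⁹ F.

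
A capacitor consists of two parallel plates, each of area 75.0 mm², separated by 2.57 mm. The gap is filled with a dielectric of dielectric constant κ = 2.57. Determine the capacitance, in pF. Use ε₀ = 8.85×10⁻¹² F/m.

0.664 pF

A = 75.0 mm² = 7.50×10⁻⁵ m².
C = κε₀A/d = 2.57 × 8.85×10⁻¹² × 7.50×10⁻⁵ / 2.57×10⁻³ = 6.64×10⁻¹³ F.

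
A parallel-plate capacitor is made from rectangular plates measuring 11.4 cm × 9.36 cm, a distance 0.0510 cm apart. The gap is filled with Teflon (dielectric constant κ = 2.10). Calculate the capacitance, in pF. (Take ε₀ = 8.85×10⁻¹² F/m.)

C ≈ 389 pF

A = 11.4 × 9.36 cm² = 1.07×10⁻² m².
C = κε₀A/d = 2.10 × 8.85×10⁻¹² × 1.07×10⁻² / 5.10×10⁻⁴ = 3.89×10⁻¹⁰ F.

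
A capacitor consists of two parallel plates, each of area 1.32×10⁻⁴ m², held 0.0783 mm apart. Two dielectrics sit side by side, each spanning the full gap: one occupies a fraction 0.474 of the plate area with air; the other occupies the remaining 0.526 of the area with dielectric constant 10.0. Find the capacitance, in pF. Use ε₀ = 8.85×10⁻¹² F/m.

Side-by-side slabs ⇒ two capacitors in parallel, each spanning the full gap.
C₁ = κ₁ε₀A₁/d = 1.00 × 8.85×10⁻¹² × 6.26×10⁻⁵ / 7.83×10⁻⁵ = 7.07×10⁻¹² F.
C₂ = κ₂ε₀A₂/d = 10.0 × 8.85×10⁻¹² × 6.94×10⁻⁵ / 7.83×10⁻⁵ = 7.85×10⁻¹¹ F.
C = C₁ + C₂ = 8.55×10⁻¹¹ F.

85.5 pF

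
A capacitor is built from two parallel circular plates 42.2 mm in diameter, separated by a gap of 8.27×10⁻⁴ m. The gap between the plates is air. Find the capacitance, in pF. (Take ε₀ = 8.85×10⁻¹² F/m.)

A = π(42.2/2 mm)² = 1.40×10⁻³ m².
C = ε₀A/d = 8.85×10⁻¹² × 1.40×10⁻³ / 8.27×10⁻⁴ = 1.50×10⁻¹¹ F.

15.0 pF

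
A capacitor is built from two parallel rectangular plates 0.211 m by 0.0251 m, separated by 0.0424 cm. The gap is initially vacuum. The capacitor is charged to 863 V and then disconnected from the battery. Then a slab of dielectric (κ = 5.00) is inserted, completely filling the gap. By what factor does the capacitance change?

C = κε₀A/d scales with κ, so C₂/C₁ = κ = 5.00.

C₂/C₁ ≈ 5.00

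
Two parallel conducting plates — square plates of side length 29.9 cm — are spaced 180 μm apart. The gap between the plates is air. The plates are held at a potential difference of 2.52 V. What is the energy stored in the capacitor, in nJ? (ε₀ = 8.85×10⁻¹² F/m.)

U ≈ 14.0 nJ

A = (29.9 cm)² = 8.94×10⁻² m².
C = ε₀A/d = 8.85×10⁻¹² × 8.94×10⁻² / 1.80×10⁻⁴ = 4.40×10⁻⁹ F.
U = ½CV² = ½ × 4.40×10⁻⁹ × (2.52)² = 1.40×10⁻⁸ J.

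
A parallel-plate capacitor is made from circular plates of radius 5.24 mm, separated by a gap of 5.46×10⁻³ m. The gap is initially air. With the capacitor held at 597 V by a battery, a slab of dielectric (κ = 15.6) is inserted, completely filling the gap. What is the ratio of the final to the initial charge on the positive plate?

Battery connected ⇒ V is held fixed.
C₂ = 15.6 C₁ and Q = CV, so Q₂/Q₁ = C₂/C₁ = 15.6.

Q₂/Q₁ ≈ 15.6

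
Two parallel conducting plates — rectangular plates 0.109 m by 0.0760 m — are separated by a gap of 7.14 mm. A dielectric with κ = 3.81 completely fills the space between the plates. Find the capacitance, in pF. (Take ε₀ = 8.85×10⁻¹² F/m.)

39.1 pF

A = 0.109 × 0.0760 m² = 8.28×10⁻³ m².
C = κε₀A/d = 3.81 × 8.85×10⁻¹² × 8.28×10⁻³ / 7.14×10⁻³ = 3.91×10⁻¹¹ F.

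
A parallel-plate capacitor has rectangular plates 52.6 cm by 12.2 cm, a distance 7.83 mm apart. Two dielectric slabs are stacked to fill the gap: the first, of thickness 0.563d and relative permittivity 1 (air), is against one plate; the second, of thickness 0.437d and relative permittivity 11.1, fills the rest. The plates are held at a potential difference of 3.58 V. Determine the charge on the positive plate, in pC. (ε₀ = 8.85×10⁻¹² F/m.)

A = 52.6 × 12.2 cm² = 6.42×10⁻² m².
Stacked slabs ⇒ two capacitors in series, each with the full plate area.
C₁ = κ₁ε₀A/d₁ = 1.00 × 8.85×10⁻¹² × 6.42×10⁻² / 4.41×10⁻³ = 1.29×10⁻¹⁰ F.
C₂ = κ₂ε₀A/d₂ = 11.1 × 8.85×10⁻¹² × 6.42×10⁻² / 3.42×10⁻³ = 1.84×10⁻⁹ F.
C = (1/C₁ + 1/C₂)⁻¹ = 1.20×10⁻¹⁰ F.
Q = CV = 1.20×10⁻¹⁰ × 3.58 = 4.31×10⁻¹⁰ C.

431 pC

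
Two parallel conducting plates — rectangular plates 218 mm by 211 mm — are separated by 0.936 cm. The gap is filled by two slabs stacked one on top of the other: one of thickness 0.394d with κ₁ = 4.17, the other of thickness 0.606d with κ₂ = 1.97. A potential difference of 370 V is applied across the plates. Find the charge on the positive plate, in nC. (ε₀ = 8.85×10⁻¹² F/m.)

40.0 nC

A = 218 × 211 mm² = 4.60×10⁻² m².
Stacked slabs ⇒ two capacitors in series, each with the full plate area.
C₁ = κ₁ε₀A/d₁ = 4.17 × 8.85×10⁻¹² × 4.60×10⁻² / 3.69×10⁻³ = 4.60×10⁻¹⁰ F.
C₂ = κ₂ε₀A/d₂ = 1.97 × 8.85×10⁻¹² × 4.60×10⁻² / 5.67×10⁻³ = 1.41×10⁻¹⁰ F.
C = (1/C₁ + 1/C₂)⁻¹ = 1.08×10⁻¹⁰ F.
Q = CV = 1.08×10⁻¹⁰ × 370 = 4.00×10⁻⁸ C.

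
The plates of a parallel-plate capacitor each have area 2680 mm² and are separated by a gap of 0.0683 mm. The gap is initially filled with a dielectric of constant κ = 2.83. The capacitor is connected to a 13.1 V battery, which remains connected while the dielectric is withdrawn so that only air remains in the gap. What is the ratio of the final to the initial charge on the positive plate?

Battery connected ⇒ V is held fixed.
C₂ = 0.353 C₁ and Q = CV, so Q₂/Q₁ = C₂/C₁ = 0.353.

0.353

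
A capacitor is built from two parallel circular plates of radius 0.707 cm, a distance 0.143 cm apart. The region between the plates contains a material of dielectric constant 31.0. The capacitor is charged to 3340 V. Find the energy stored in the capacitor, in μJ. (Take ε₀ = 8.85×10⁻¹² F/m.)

A = π(0.707 cm)² = 1.57×10⁻⁴ m².
C = κε₀A/d = 31.0 × 8.85×10⁻¹² × 1.57×10⁻⁴ / 1.43×10⁻³ = 3.01×10⁻¹¹ F.
U = ½CV² = ½ × 3.01×10⁻¹¹ × (3340)² = 1.68×10⁻⁴ J.

168 μJ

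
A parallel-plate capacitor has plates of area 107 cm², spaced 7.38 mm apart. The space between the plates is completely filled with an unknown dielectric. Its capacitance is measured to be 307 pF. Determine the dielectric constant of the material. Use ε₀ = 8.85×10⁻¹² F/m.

κ ≈ 23.9

A = 107 cm² = 1.07×10⁻² m².
κ = Cd/(ε₀A) = 3.07×10⁻¹⁰ × 7.38×10⁻³ / (8.85×10⁻¹² × 1.07×10⁻²) = 23.9.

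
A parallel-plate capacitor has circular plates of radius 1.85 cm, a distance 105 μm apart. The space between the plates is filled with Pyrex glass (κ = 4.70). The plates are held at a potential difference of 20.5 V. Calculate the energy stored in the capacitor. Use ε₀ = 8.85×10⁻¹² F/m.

A = π(1.85 cm)² = 1.08×10⁻³ m².
C = κε₀A/d = 4.70 × 8.85×10⁻¹² × 1.08×10⁻³ / 1.05×10⁻⁴ = 4.26×10⁻¹⁰ F.
U = ½CV² = ½ × 4.26×10⁻¹⁰ × (20.5)² = 8.95×10⁻⁸ J.

89.5 nJ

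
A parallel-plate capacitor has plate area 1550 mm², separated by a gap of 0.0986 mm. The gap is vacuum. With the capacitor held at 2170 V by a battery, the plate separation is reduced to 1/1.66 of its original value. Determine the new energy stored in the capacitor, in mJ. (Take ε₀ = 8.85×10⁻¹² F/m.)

U ≈ 0.544 mJ

A = 1550 mm² = 1.55×10⁻³ m².
Initially C₁ = ε₀A/d = 8.85×10⁻¹² × 1.55×10⁻³ / 9.86×10⁻⁵ = 1.39×10⁻¹⁰ F.
U₁ = 3.28×10⁻⁴ J.
Battery connected ⇒ V is held fixed. C₂ = 1.66 C₁ and U = ½CV², so U₂/U₁ = C₂/C₁ = 1.66.
U₂ = 1.66 × 3.28×10⁻⁴ = 5.44×10⁻⁴ J.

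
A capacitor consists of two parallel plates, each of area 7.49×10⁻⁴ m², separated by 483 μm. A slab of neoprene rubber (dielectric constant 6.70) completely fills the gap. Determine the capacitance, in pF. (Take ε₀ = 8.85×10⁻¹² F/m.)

C = κε₀A/d = 6.70 × 8.85×10⁻¹² × 7.49×10⁻⁴ / 4.83×10⁻⁴ = 9.20×10⁻¹¹ F.

92.0 pF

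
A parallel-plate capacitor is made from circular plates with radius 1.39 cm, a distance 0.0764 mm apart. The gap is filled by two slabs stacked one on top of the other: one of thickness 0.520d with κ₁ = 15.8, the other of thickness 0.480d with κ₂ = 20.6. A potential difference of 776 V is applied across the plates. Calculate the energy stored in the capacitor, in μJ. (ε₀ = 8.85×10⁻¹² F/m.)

A = π(1.39 cm)² = 6.07×10⁻⁴ m².
Stacked slabs ⇒ two capacitors in series, each with the full plate area.
C₁ = κ₁ε₀A/d₁ = 15.8 × 8.85×10⁻¹² × 6.07×10⁻⁴ / 3.97×10⁻⁵ = 2.14×10⁻⁹ F.
C₂ = κ₂ε₀A/d₂ = 20.6 × 8.85×10⁻¹² × 6.07×10⁻⁴ / 3.67×10⁻⁵ = 3.02×10⁻⁹ F.
C = (1/C₁ + 1/C₂)⁻¹ = 1.25×10⁻⁹ F.
U = ½CV² = ½ × 1.25×10⁻⁹ × (776)² = 3.77×10⁻⁴ J.

U ≈ 377 μJ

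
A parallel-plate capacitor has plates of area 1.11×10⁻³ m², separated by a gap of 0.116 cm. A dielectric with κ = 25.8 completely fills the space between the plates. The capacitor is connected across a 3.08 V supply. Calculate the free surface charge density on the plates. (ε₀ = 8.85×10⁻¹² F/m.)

σ ≈ 0.606 μC/m²

C = κε₀A/d = 25.8 × 8.85×10⁻¹² × 1.11×10⁻³ / 1.16×10⁻³ = 2.18×10⁻¹⁰ F.
σ = Q/A = CV/A = 2.18×10⁻¹⁰ × 3.08 / 1.11×10⁻³ = 6.06×10⁻⁷ C/m².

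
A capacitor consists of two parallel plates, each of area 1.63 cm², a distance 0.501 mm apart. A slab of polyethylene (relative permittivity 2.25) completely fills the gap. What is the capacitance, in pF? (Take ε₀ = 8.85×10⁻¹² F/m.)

A = 1.63 cm² = 1.63×10⁻⁴ m².
C = κε₀A/d = 2.25 × 8.85×10⁻¹² × 1.63×10⁻⁴ / 5.01×10⁻⁴ = 6.48×10⁻¹² F.

6.48 pF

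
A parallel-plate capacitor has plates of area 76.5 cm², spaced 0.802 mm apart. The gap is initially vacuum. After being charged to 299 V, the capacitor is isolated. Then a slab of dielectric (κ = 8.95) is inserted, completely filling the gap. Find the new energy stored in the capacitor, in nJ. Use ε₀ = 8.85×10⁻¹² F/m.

U ≈ 422 nJ

A = 76.5 cm² = 7.65×10⁻³ m².
Initially C₁ = ε₀A/d = 8.85×10⁻¹² × 7.65×10⁻³ / 8.02×10⁻⁴ = 8.44×10⁻¹¹ F.
U₁ = 3.77×10⁻⁶ J.
Isolated ⇒ Q is held fixed. C₂ = 8.95 C₁ and U = Q²/(2C), so U₂/U₁ = C₁/C₂ = 0.112.
U₂ = 0.112 × 3.77×10⁻⁶ = 4.22×10⁻⁷ J.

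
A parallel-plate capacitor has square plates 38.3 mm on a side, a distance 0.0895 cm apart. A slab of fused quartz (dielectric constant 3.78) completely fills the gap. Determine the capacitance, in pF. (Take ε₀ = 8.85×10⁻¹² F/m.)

A = (38.3 mm)² = 1.47×10⁻³ m².
C = κε₀A/d = 3.78 × 8.85×10⁻¹² × 1.47×10⁻³ / 8.95×10⁻⁴ = 5.48×10⁻¹¹ F.

C ≈ 54.8 pF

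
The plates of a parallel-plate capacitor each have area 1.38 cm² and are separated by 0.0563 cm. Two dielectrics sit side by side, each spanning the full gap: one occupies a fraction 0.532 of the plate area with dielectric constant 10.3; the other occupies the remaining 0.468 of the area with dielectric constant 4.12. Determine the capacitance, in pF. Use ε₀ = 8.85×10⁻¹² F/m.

C ≈ 16.1 pF

A = 1.38 cm² = 1.38×10⁻⁴ m².
Side-by-side slabs ⇒ two capacitors in parallel, each spanning the full gap.
C₁ = κ₁ε₀A₁/d = 10.3 × 8.85×10⁻¹² × 7.34×10⁻⁵ / 5.63×10⁻⁴ = 1.19×10⁻¹¹ F.
C₂ = κ₂ε₀A₂/d = 4.12 × 8.85×10⁻¹² × 6.46×10⁻⁵ / 5.63×10⁻⁴ = 4.18×10⁻¹² F.
C = C₁ + C₂ = 1.61×10⁻¹¹ F.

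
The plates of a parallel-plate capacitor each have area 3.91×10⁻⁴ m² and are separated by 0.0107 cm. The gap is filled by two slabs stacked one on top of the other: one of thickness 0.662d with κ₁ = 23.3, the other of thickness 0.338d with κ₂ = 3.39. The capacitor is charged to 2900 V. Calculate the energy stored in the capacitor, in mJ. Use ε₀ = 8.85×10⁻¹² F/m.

Stacked slabs ⇒ two capacitors in series, each with the full plate area.
C₁ = κ₁ε₀A/d₁ = 23.3 × 8.85×10⁻¹² × 3.91×10⁻⁴ / 7.08×10⁻⁵ = 1.14×10⁻⁹ F.
C₂ = κ₂ε₀A/d₂ = 3.39 × 8.85×10⁻¹² × 3.91×10⁻⁴ / 3.62×10⁻⁵ = 3.24×10⁻¹⁰ F.
C = (1/C₁ + 1/C₂)⁻¹ = 2.52×10⁻¹⁰ F.
U = ½CV² = ½ × 2.52×10⁻¹⁰ × (2900)² = 1.06×10⁻³ J.

1.06 mJ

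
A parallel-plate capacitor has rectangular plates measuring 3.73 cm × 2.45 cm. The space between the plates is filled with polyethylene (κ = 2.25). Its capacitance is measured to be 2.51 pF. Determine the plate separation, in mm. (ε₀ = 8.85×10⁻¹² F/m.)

7.25 mm

A = 3.73 × 2.45 cm² = 9.14×10⁻⁴ m².
d = κε₀A/C = 2.25 × 8.85×10⁻¹² × 9.14×10⁻⁴ / 2.51×10⁻¹² = 7.25×10⁻³ m.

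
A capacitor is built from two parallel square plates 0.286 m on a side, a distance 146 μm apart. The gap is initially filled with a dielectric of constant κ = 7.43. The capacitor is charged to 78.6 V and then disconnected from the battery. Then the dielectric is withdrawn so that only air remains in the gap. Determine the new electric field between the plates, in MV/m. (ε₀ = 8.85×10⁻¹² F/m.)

E ≈ 4.00 MV/m

A = (0.286 m)² = 8.18×10⁻² m².
Initially C₁ = κε₀A/d = 7.43 × 8.85×10⁻¹² × 8.18×10⁻² / 1.46×10⁻⁴ = 3.68×10⁻⁸ F.
E₁ = 5.38×10⁵ V/m.
Isolated ⇒ Q is held fixed. V₂ = Q/C₂ = V₁/0.135; E = V/d, so E₂/E₁ = (V₂/V₁)(d₁/d₂) = 7.43.
E₂ = 7.43 × 5.38×10⁵ = 4.00×10⁶ V/m.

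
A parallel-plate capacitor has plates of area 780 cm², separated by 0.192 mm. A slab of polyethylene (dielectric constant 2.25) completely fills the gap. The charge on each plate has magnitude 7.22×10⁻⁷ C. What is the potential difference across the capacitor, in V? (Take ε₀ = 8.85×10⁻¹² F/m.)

V ≈ 89.3 V

A = 780 cm² = 7.80×10⁻² m².
C = κε₀A/d = 2.25 × 8.85×10⁻¹² × 7.80×10⁻² / 1.92×10⁻⁴ = 8.09×10⁻⁹ F.
V = Q/C = 7.22×10⁻⁷ / 8.09×10⁻⁹ = 89.3 V.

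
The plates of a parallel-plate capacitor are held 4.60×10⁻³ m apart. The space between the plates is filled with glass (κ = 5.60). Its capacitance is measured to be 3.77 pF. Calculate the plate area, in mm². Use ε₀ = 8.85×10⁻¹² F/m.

A ≈ 350 mm²

A = Cd/(κε₀) = 3.77×10⁻¹² × 4.60×10⁻³ / (5.60 × 8.85×10⁻¹²) = 3.50×10⁻⁴ m².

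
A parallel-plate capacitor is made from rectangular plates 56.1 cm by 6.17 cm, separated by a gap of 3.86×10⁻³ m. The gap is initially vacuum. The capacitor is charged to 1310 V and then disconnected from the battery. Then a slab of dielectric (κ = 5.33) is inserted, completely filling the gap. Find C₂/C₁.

5.33

C = κε₀A/d scales with κ, so C₂/C₁ = κ = 5.33.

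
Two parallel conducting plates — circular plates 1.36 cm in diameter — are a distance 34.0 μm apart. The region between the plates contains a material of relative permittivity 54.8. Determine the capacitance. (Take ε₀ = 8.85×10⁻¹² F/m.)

A = π(1.36/2 cm)² = 1.45×10⁻⁴ m².
C = κε₀A/d = 54.8 × 8.85×10⁻¹² × 1.45×10⁻⁴ / 3.40×10⁻⁵ = 2.07×10⁻⁹ F.

C ≈ 2.07 nF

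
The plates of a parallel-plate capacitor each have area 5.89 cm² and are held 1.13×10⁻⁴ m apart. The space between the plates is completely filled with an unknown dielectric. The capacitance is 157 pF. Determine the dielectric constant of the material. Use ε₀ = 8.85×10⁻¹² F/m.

A = 5.89 cm² = 5.89×10⁻⁴ m².
κ = Cd/(ε₀A) = 1.57×10⁻¹⁰ × 1.13×10⁻⁴ / (8.85×10⁻¹² × 5.89×10⁻⁴) = 3.40.

κ ≈ 3.40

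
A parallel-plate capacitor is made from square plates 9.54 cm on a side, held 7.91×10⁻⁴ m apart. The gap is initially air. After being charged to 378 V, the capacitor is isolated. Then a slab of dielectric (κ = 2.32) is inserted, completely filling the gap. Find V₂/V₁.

Isolated ⇒ Q is held fixed.
C₂ = 2.32 C₁ and V = Q/C, so V₂/V₁ = C₁/C₂ = 0.431.

0.431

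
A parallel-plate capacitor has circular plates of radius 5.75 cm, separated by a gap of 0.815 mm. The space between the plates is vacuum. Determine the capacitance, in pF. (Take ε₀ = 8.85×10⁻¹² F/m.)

113 pF

A = π(5.75 cm)² = 1.04×10⁻² m².
C = ε₀A/d = 8.85×10⁻¹² × 1.04×10⁻² / 8.15×10⁻⁴ = 1.13×10⁻¹⁰ F.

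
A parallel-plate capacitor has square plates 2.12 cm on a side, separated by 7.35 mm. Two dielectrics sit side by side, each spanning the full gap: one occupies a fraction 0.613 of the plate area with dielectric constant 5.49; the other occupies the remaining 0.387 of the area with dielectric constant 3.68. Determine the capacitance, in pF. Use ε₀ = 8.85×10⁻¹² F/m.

A = (2.12 cm)² = 4.49×10⁻⁴ m².
Side-by-side slabs ⇒ two capacitors in parallel, each spanning the full gap.
C₁ = κ₁ε₀A₁/d = 5.49 × 8.85×10⁻¹² × 2.76×10⁻⁴ / 7.35×10⁻³ = 1.82×10⁻¹² F.
C₂ = κ₂ε₀A₂/d = 3.68 × 8.85×10⁻¹² × 1.74×10⁻⁴ / 7.35×10⁻³ = 7.71×10⁻¹³ F.
C = C₁ + C₂ = 2.59×10⁻¹² F.

2.59 pF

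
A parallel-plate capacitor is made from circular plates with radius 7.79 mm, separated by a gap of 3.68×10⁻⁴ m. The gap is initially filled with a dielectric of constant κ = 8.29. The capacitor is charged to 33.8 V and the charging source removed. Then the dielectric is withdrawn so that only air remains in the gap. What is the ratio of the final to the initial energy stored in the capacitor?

8.29

Isolated ⇒ Q is held fixed.
C₂ = 0.121 C₁ and U = Q²/(2C), so U₂/U₁ = C₁/C₂ = 8.29.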